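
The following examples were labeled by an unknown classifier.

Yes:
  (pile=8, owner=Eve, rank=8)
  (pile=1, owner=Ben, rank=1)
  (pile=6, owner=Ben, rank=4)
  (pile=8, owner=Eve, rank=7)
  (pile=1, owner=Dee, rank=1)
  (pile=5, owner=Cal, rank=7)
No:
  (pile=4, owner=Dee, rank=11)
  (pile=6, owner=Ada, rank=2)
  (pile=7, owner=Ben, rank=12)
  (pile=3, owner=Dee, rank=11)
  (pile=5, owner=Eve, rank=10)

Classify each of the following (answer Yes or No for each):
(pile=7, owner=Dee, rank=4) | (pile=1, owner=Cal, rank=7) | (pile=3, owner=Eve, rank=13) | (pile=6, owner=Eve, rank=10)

Yes, Yes, No, No

Every 'Yes' example satisfies: rank ≠ 2 AND rank ≤ 8. None of the 'No' examples do.
(pile=7, owner=Dee, rank=4) → rank = 4 → Yes. (pile=1, owner=Cal, rank=7) → rank = 7 → Yes. (pile=3, owner=Eve, rank=13) → rank = 13 → No. (pile=6, owner=Eve, rank=10) → rank = 10 → No.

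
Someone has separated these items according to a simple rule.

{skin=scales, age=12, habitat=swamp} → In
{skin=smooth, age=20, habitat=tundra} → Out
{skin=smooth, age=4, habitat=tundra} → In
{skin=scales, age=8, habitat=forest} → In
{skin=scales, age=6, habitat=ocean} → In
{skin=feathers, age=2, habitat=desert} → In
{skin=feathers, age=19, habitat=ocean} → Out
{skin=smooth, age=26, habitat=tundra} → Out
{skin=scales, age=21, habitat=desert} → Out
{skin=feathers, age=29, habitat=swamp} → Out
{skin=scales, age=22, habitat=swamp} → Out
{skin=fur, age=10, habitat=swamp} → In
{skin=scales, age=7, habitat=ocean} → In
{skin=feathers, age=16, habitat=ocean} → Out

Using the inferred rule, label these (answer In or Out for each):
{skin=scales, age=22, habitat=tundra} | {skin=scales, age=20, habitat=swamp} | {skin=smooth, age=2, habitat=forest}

Out, Out, In

Rule: age ≤ 12. This holds for each 'In' example and fails for each 'Out' one.
{skin=scales, age=22, habitat=tundra} — age = 22, hence Out. {skin=scales, age=20, habitat=swamp} — age = 20, hence Out. {skin=smooth, age=2, habitat=forest} — age = 2, hence In.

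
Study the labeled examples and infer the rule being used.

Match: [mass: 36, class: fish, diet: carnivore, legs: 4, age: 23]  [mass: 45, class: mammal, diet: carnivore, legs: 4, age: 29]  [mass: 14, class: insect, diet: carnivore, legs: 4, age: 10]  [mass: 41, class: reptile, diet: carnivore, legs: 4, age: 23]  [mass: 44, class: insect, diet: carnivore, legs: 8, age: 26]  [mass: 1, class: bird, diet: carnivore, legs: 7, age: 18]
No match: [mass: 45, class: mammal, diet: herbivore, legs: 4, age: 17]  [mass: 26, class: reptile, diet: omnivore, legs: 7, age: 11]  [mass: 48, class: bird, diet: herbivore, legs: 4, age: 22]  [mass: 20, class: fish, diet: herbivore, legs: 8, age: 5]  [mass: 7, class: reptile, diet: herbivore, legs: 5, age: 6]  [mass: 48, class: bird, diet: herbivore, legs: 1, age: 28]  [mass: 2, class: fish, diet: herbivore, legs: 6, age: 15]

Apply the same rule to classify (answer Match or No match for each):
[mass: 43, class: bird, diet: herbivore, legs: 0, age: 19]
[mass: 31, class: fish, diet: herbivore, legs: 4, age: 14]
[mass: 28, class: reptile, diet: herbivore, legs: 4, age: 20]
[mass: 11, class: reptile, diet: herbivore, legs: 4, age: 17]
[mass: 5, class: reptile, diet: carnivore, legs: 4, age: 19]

No match, No match, No match, No match, Match

The classifier is using: diet is carnivore.
No match: [mass: 43, class: bird, diet: herbivore, legs: 0, age: 19], since diet is herbivore. No match: [mass: 31, class: fish, diet: herbivore, legs: 4, age: 14], since diet is herbivore. No match: [mass: 28, class: reptile, diet: herbivore, legs: 4, age: 20], since diet is herbivore. No match: [mass: 11, class: reptile, diet: herbivore, legs: 4, age: 17], since diet is herbivore. Match: [mass: 5, class: reptile, diet: carnivore, legs: 4, age: 19], since diet is carnivore.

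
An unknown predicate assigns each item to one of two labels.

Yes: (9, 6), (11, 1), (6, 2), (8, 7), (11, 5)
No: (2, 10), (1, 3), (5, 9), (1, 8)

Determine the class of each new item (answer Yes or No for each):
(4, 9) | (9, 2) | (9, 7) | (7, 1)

No, Yes, Yes, Yes

The classifier is using: first > second.
(4, 9): No (4 < 9). (9, 2): Yes (9 > 2). (9, 7): Yes (9 > 7). (7, 1): Yes (7 > 1).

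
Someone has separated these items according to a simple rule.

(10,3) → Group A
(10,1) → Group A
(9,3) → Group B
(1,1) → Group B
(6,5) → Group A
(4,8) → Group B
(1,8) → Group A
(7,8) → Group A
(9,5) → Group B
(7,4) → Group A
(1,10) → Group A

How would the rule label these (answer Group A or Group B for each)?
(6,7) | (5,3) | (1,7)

The rule appears to be: sum is odd.

Group A, Group B, Group B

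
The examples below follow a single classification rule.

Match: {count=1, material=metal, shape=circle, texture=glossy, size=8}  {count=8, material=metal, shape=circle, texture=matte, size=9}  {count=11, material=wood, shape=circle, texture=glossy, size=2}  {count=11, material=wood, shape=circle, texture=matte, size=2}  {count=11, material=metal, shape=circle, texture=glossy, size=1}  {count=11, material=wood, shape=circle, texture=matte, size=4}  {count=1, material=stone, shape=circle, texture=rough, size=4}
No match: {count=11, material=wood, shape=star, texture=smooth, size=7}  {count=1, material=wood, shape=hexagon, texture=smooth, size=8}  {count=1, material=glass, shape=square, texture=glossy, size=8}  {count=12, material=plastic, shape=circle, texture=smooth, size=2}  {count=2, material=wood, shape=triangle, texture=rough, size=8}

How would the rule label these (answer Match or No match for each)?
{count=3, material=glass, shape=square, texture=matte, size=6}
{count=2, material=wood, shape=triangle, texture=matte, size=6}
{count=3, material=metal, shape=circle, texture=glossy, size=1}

'Match' ⟺ shape is circle AND count ≤ 11.

No match, No match, Match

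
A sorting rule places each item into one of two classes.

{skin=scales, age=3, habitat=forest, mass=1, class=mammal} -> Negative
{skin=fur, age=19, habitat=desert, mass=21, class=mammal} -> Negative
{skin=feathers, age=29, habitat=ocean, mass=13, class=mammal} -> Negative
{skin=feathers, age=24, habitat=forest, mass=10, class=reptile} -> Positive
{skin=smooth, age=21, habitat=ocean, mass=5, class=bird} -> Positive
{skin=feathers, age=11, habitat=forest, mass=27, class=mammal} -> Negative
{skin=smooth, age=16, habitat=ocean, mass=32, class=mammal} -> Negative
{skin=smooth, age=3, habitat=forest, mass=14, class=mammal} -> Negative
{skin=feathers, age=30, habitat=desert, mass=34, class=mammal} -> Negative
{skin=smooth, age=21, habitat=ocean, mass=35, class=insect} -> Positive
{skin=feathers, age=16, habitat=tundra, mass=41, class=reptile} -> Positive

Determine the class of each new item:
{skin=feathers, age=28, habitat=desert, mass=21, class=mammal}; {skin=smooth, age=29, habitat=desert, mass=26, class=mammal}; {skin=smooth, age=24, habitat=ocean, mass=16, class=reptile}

Negative, Negative, Positive

All 'Positive' examples share one property — class is not mammal — and every 'Negative' example lacks it.
{skin=feathers, age=28, habitat=desert, mass=21, class=mammal}: class is mammal — does not pass, so Negative. {skin=smooth, age=29, habitat=desert, mass=26, class=mammal}: class is mammal — does not pass, so Negative. {skin=smooth, age=24, habitat=ocean, mass=16, class=reptile}: class is reptile — has this property, so Positive.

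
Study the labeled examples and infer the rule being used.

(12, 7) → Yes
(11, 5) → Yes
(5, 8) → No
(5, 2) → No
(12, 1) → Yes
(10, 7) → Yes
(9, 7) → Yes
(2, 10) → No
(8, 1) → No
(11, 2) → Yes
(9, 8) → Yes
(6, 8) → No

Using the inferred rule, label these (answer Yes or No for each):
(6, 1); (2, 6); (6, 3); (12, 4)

No, No, No, Yes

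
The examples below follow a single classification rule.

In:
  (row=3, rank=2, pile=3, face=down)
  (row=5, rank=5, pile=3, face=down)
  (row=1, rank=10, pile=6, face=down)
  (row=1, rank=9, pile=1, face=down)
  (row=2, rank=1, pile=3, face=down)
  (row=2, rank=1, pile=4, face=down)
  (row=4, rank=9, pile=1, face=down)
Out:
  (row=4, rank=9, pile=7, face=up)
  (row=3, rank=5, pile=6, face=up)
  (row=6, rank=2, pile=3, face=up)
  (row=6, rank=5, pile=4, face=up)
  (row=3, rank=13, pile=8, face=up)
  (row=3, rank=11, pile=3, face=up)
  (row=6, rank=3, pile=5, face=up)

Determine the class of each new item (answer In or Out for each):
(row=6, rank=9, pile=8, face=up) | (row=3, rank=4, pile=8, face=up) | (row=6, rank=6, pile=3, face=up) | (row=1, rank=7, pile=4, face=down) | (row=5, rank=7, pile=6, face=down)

Out, Out, Out, In, In

The classifier is using: face is down.
(row=6, rank=9, pile=8, face=up): face is up, doesn't qualify → Out. (row=3, rank=4, pile=8, face=up): face is up, doesn't qualify → Out. (row=6, rank=6, pile=3, face=up): face is up, doesn't qualify → Out. (row=1, rank=7, pile=4, face=down): face is down, checks out → In. (row=5, rank=7, pile=6, face=down): face is down, checks out → In.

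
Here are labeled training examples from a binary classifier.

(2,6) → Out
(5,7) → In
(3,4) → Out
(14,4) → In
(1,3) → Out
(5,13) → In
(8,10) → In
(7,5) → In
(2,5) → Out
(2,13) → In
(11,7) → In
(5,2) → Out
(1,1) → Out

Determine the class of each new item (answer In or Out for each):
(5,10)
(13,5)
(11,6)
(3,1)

In, In, In, Out

The simplest hypothesis consistent with all the labels is: sum ≥ 12.
(5,10): 5+10 = 15, fits → In.
(13,5): 13+5 = 18, fits → In.
(11,6): 11+6 = 17, fits → In.
(3,1): 3+1 = 4, does not pass → Out.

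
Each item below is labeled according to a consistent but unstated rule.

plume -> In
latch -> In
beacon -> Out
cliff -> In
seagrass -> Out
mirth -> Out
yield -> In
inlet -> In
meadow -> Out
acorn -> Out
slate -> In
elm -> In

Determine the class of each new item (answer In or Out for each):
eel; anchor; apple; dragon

'In' ⟺ contains 'l'.
eel → has 'l' → In.
anchor → no 'l' → Out.
apple → has 'l' → In.
dragon → no 'l' → Out.

In, Out, In, Out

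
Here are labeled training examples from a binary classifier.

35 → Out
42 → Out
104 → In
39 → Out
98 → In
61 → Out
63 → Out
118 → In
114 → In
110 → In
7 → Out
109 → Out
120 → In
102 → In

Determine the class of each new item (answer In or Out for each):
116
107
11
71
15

In, Out, Out, Out, Out

All 'In' examples share one property — even AND at least 61 — and every 'Out' example lacks it.
116 — 116 is even, 116 ≥ 61, hence In. 107 — 107 is odd, 107 ≥ 61, hence Out. 11 — 11 is odd, 11 < 61, hence Out. 71 — 71 is odd, 71 ≥ 61, hence Out. 15 — 15 is odd, 15 < 61, hence Out.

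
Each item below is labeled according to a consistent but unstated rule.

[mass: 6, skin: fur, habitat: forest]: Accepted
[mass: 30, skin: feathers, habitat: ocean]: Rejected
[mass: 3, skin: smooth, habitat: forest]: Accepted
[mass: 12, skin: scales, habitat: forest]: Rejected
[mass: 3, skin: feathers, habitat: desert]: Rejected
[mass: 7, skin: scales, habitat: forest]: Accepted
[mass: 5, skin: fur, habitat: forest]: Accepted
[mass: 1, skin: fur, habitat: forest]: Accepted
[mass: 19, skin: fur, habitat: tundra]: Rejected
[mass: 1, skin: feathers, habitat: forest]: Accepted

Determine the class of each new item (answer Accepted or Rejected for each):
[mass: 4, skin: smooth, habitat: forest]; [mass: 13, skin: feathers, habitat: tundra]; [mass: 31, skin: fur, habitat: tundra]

The rule appears to be: habitat is forest AND mass ≤ 7.

Accepted, Rejected, Rejected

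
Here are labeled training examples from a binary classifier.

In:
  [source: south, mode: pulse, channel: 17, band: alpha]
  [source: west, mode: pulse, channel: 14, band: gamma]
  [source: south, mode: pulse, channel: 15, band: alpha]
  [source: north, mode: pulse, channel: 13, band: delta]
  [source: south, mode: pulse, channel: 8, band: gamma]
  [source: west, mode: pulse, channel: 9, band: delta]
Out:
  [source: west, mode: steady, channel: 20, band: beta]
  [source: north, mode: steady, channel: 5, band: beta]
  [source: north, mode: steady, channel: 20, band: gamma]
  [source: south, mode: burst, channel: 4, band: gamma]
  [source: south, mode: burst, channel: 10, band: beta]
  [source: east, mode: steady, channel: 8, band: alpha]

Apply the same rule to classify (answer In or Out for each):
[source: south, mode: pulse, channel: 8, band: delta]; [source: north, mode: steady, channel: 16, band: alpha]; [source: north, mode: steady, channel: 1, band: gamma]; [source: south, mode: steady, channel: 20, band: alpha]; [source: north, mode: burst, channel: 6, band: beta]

All 'In' examples share one property — mode is pulse — and every 'Out' example lacks it.
[source: south, mode: pulse, channel: 8, band: delta]: In (mode is pulse).
[source: north, mode: steady, channel: 16, band: alpha]: Out (mode is steady).
[source: north, mode: steady, channel: 1, band: gamma]: Out (mode is steady).
[source: south, mode: steady, channel: 20, band: alpha]: Out (mode is steady).
[source: north, mode: burst, channel: 6, band: beta]: Out (mode is burst).

In, Out, Out, Out, Out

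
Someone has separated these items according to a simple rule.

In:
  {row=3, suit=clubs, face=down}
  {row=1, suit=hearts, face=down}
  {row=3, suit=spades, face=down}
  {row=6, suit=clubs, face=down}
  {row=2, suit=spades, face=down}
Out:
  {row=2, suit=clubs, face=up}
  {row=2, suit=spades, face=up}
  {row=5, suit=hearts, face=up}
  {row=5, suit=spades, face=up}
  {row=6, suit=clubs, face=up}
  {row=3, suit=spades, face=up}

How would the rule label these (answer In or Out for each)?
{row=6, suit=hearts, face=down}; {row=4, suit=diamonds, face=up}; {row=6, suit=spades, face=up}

A rule that fits every label: face is down — true of each 'In' example, false of each 'Out' one.
{row=6, suit=hearts, face=down}: face is down, matches → In.
{row=4, suit=diamonds, face=up}: face is up, lacks this property → Out.
{row=6, suit=spades, face=up}: face is up, lacks this property → Out.

In, Out, Out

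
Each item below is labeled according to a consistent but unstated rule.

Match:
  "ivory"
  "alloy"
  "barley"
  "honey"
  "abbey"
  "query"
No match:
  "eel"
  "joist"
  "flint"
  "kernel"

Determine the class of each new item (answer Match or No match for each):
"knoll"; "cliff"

All 'Match' examples share one property — contains 'y' — and every 'No match' example lacks it.
"knoll" — no 'y', hence No match.
"cliff" — no 'y', hence No match.

No match, No match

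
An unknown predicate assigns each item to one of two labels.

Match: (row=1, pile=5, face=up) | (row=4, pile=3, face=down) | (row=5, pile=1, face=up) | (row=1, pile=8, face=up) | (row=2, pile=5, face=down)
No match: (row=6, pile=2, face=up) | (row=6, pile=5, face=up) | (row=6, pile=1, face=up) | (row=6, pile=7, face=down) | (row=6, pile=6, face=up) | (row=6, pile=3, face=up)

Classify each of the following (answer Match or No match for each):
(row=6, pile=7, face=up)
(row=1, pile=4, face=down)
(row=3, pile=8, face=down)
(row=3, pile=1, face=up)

The pattern is that an item is 'Match' exactly when: row ≤ 5.
(row=6, pile=7, face=up) → row = 6 → No match.
(row=1, pile=4, face=down) → row = 1 → Match.
(row=3, pile=8, face=down) → row = 3 → Match.
(row=3, pile=1, face=up) → row = 3 → Match.

No match, Match, Match, Match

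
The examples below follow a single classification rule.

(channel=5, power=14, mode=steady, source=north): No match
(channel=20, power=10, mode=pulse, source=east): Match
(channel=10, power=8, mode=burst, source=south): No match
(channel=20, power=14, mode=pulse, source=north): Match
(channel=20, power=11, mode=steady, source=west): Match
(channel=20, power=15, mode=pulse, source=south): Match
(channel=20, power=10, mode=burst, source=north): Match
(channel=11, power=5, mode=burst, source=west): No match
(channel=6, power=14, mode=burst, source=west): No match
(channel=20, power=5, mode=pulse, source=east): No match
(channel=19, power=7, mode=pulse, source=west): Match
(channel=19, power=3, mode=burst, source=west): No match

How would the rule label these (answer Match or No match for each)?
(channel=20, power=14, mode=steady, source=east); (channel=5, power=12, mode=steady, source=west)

Match, No match

One predicate separates the groups cleanly: channel ≥ 11 AND power ≥ 7.
(channel=20, power=14, mode=steady, source=east): channel = 20, power = 14, checks out → Match.
(channel=5, power=12, mode=steady, source=west): channel = 5, power = 12, doesn't match → No match.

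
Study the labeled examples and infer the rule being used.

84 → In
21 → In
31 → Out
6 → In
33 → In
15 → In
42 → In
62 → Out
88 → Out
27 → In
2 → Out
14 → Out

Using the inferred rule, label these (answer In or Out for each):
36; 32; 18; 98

In, Out, In, Out

A rule that fits every label: multiple of 3 — true of each 'In' example, false of each 'Out' one.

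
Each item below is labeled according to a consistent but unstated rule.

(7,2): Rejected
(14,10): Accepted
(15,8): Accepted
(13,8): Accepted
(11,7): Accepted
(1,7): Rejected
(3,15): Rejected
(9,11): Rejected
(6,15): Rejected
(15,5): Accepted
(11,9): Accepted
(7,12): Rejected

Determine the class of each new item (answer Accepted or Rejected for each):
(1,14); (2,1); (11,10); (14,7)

Rejected, Rejected, Accepted, Accepted

Every 'Accepted' example satisfies: first ≥ 10. None of the 'Rejected' examples do.
(1,14): first 1 — fails this test, so Rejected.
(2,1): first 2 — fails this test, so Rejected.
(11,10): first 11 — passes, so Accepted.
(14,7): first 14 — passes, so Accepted.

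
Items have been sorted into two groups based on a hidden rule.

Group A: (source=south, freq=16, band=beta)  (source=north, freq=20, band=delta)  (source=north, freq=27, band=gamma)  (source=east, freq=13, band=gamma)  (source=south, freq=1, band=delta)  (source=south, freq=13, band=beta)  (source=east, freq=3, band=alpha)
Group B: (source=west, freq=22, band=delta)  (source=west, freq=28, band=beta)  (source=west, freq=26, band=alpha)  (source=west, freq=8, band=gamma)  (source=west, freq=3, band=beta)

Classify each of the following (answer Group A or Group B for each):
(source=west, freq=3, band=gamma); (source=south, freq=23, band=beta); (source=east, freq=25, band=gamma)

The distinguishing property — source is not west — holds for all the 'Group A' cases and none of the 'Group B' cases.
(source=west, freq=3, band=gamma): Group B (source is west).
(source=south, freq=23, band=beta): Group A (source is south).
(source=east, freq=25, band=gamma): Group A (source is east).

Group B, Group A, Group A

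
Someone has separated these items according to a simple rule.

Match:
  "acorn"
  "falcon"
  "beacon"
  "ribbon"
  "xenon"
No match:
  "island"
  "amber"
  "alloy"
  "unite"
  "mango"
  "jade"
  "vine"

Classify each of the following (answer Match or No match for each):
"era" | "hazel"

No match, No match

The common property of the 'Match' items is: ends with 'n'. No 'No match' item has it.
"era": ends with 'a' — doesn't match, so No match. "hazel": ends with 'l' — doesn't match, so No match.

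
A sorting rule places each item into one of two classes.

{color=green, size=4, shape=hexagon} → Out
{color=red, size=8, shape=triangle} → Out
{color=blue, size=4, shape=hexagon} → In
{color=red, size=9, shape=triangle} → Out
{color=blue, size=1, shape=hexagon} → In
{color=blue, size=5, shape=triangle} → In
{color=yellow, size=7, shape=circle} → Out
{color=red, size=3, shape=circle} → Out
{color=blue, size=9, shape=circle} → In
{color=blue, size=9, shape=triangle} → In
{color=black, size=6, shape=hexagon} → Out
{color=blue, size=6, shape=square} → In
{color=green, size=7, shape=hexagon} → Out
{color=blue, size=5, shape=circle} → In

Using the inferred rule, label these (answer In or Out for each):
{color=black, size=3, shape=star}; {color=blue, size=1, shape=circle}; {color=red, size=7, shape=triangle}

Out, In, Out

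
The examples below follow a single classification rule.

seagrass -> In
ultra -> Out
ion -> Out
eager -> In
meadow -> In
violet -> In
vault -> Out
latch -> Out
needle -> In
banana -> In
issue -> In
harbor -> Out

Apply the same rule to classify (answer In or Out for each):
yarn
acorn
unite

Out, Out, In

The pattern is that an item is 'In' exactly when: has ≥ 3 vowels.
yarn: Out (1 vowel).
acorn: Out (2 vowels).
unite: In (3 vowels).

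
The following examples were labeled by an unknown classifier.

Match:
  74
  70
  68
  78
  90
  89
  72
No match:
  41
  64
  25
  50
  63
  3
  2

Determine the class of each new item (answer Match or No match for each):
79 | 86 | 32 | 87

The rule appears to be: at least 68.
79: 79 ≥ 68 — passes, so Match.
86: 86 ≥ 68 — passes, so Match.
32: 32 < 68 — doesn't match, so No match.
87: 87 ≥ 68 — passes, so Match.

Match, Match, No match, Match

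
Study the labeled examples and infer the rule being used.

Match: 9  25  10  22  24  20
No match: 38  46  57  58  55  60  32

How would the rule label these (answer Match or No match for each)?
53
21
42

No match, Match, No match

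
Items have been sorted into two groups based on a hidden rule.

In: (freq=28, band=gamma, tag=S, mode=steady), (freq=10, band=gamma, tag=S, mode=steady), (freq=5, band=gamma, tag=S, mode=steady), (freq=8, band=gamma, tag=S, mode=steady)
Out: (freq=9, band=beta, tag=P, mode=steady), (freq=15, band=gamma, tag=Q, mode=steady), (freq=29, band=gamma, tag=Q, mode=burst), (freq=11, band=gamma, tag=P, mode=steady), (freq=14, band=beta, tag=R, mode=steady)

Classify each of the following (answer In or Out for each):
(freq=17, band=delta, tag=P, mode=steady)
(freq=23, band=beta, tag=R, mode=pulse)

Out, Out

'In' ⟺ tag is S.
(freq=17, band=delta, tag=P, mode=steady) — tag is P, hence Out.
(freq=23, band=beta, tag=R, mode=pulse) — tag is R, hence Out.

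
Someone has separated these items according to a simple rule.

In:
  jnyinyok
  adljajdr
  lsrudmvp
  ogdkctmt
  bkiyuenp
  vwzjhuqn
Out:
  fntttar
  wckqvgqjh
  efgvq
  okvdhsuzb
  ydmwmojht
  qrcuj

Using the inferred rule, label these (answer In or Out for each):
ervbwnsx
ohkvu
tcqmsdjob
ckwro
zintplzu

In, Out, Out, Out, In

The classifier is using: even length.
ervbwnsx: In (length 8).
ohkvu: Out (length 5).
tcqmsdjob: Out (length 9).
ckwro: Out (length 5).
zintplzu: In (length 8).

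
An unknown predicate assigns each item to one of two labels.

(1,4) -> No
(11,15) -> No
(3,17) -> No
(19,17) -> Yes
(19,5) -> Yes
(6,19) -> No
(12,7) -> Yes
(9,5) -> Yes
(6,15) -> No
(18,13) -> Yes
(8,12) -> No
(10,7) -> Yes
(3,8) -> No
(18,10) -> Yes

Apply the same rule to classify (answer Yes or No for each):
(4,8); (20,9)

The common property of the 'Yes' items is: first > second. No 'No' item has it.
(4,8) → 4 < 8 → No.
(20,9) → 20 > 9 → Yes.

No, Yes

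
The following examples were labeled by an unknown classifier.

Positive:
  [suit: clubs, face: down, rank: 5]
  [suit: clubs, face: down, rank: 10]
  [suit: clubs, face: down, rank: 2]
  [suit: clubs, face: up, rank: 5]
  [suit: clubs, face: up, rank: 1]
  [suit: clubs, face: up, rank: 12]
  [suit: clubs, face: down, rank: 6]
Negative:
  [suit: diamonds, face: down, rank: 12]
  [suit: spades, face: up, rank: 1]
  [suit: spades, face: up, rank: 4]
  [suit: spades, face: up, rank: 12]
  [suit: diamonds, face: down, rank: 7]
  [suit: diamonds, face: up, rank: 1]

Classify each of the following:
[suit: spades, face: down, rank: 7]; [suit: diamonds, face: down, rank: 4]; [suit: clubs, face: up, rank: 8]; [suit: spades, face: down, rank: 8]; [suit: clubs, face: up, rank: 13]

'Positive' ⟺ suit is clubs.
[suit: spades, face: down, rank: 7]: suit is spades, lacks this property → Negative. [suit: diamonds, face: down, rank: 4]: suit is diamonds, lacks this property → Negative. [suit: clubs, face: up, rank: 8]: suit is clubs, checks out → Positive. [suit: spades, face: down, rank: 8]: suit is spades, lacks this property → Negative. [suit: clubs, face: up, rank: 13]: suit is clubs, checks out → Positive.

Negative, Negative, Positive, Negative, Positive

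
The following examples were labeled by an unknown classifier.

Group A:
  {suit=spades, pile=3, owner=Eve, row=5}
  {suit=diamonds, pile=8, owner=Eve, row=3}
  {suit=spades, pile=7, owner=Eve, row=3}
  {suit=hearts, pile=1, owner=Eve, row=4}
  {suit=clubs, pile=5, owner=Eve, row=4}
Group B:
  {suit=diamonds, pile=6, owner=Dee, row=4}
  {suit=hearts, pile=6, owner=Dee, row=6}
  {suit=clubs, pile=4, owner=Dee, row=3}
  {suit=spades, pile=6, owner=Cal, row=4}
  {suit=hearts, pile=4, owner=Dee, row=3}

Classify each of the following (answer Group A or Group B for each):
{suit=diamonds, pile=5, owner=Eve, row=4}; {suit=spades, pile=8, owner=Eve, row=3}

Group A, Group A

The pattern is that an item is 'Group A' exactly when: owner is Eve.
{suit=diamonds, pile=5, owner=Eve, row=4}: owner is Eve, matches → Group A. {suit=spades, pile=8, owner=Eve, row=3}: owner is Eve, matches → Group A.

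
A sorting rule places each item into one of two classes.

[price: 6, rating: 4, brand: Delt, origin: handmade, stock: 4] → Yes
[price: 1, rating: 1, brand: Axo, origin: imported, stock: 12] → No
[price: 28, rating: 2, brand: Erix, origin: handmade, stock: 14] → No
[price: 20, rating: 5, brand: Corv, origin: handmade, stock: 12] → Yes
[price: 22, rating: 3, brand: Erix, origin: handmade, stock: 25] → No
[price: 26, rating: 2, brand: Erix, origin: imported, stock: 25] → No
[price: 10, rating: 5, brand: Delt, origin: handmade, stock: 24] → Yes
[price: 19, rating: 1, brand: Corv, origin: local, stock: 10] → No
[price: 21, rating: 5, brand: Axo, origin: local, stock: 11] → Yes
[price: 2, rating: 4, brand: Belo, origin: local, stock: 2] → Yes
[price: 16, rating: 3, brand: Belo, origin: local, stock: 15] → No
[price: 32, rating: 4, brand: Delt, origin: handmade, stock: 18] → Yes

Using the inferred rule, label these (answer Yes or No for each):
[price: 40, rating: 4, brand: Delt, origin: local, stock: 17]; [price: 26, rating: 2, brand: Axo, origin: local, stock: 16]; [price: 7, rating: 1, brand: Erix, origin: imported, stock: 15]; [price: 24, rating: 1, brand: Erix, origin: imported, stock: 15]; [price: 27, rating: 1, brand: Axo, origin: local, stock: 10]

Every 'Yes' example satisfies: rating ≥ 4. None of the 'No' examples do.
[price: 40, rating: 4, brand: Delt, origin: local, stock: 17] — rating = 4, hence Yes. [price: 26, rating: 2, brand: Axo, origin: local, stock: 16] — rating = 2, hence No. [price: 7, rating: 1, brand: Erix, origin: imported, stock: 15] — rating = 1, hence No. [price: 24, rating: 1, brand: Erix, origin: imported, stock: 15] — rating = 1, hence No. [price: 27, rating: 1, brand: Axo, origin: local, stock: 10] — rating = 1, hence No.

Yes, No, No, No, No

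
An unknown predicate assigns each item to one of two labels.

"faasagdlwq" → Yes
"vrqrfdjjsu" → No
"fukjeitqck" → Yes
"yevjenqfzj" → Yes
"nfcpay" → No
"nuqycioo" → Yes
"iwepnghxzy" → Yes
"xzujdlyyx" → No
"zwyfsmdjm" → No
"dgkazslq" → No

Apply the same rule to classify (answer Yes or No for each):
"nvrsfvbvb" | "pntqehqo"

No, Yes

All 'Yes' examples share one property — has ≥ 2 vowels — and every 'No' example lacks it.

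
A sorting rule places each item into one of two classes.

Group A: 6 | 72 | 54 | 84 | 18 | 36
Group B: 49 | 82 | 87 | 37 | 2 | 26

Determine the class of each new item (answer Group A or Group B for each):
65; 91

Group B, Group B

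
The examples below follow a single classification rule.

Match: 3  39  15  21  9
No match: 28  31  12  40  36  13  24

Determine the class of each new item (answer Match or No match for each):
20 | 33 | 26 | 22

No match, Match, No match, No match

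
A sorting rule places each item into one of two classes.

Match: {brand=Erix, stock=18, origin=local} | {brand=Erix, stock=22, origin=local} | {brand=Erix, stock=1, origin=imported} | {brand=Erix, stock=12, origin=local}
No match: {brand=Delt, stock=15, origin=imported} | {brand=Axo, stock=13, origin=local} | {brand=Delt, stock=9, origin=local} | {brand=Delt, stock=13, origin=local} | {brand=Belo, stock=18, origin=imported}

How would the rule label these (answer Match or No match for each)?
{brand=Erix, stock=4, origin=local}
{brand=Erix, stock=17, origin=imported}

Match, Match

Checking candidate rules against both groups, what survives is: brand is Erix.
{brand=Erix, stock=4, origin=local}: brand is Erix — has this property, so Match. {brand=Erix, stock=17, origin=imported}: brand is Erix — has this property, so Match.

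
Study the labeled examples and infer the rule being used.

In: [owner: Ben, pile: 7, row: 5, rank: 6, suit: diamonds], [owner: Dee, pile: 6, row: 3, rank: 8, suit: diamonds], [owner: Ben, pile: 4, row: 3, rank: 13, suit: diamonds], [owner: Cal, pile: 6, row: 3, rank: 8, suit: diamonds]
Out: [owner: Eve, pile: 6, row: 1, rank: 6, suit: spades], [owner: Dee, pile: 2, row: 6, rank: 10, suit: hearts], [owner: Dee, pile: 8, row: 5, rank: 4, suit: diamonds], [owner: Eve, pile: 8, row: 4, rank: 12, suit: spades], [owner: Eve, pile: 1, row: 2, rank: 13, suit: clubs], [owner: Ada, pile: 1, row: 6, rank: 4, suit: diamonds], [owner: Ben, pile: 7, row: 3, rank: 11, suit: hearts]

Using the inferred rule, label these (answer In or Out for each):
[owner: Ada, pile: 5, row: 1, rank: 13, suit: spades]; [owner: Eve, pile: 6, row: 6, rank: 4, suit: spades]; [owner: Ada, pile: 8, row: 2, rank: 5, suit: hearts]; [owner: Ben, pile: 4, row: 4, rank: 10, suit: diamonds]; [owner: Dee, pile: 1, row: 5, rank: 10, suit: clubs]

Out, Out, Out, In, Out

The rule appears to be: suit is diamonds AND rank ≥ 6.
[owner: Ada, pile: 5, row: 1, rank: 13, suit: spades] — suit is spades, rank = 13, hence Out. [owner: Eve, pile: 6, row: 6, rank: 4, suit: spades] — suit is spades, rank = 4, hence Out. [owner: Ada, pile: 8, row: 2, rank: 5, suit: hearts] — suit is hearts, rank = 5, hence Out. [owner: Ben, pile: 4, row: 4, rank: 10, suit: diamonds] — suit is diamonds, rank = 10, hence In. [owner: Dee, pile: 1, row: 5, rank: 10, suit: clubs] — suit is clubs, rank = 10, hence Out.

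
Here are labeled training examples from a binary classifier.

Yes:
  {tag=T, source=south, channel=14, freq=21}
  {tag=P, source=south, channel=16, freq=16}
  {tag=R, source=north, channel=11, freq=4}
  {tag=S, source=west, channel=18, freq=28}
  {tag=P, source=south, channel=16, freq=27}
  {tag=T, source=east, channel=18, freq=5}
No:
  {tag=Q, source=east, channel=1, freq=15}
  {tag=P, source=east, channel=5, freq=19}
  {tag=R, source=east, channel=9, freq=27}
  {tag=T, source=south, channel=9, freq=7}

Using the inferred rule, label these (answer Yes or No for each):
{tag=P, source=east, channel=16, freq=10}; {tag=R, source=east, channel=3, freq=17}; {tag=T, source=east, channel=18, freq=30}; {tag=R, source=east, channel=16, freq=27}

Yes, No, Yes, Yes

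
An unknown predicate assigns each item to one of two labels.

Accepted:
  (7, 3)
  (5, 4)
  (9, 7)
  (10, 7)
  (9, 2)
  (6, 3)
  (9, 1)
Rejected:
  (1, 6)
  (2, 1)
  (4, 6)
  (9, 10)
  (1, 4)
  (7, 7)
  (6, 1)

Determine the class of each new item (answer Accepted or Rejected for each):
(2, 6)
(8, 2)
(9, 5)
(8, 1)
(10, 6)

Every 'Accepted' example satisfies: first > second AND sum ≥ 9. None of the 'Rejected' examples do.
(2, 6): Rejected (2 < 6, 2+6 = 8). (8, 2): Accepted (8 > 2, 8+2 = 10). (9, 5): Accepted (9 > 5, 9+5 = 14). (8, 1): Accepted (8 > 1, 8+1 = 9). (10, 6): Accepted (10 > 6, 10+6 = 16).

Rejected, Accepted, Accepted, Accepted, Accepted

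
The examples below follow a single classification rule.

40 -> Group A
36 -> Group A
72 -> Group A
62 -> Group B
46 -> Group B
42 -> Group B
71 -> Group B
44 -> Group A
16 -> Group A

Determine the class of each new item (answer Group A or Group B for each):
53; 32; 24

Group B, Group A, Group A

'Group A' ⟺ multiple of 4.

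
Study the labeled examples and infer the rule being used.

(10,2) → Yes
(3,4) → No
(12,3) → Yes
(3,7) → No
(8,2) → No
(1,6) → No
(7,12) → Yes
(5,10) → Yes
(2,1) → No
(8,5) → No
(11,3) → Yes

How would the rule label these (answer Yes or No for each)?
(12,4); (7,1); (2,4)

Yes, No, No

The distinguishing property — max ≥ 10 — holds for all the 'Yes' cases and none of the 'No' cases.
(12,4) — max 12, hence Yes. (7,1) — max 7, hence No. (2,4) — max 4, hence No.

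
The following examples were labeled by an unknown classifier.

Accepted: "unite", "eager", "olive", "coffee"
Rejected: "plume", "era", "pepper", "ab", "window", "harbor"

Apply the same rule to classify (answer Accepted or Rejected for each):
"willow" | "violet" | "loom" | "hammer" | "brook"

Rejected, Accepted, Rejected, Rejected, Rejected

All 'Accepted' examples share one property — has ≥ 3 vowels — and every 'Rejected' example lacks it.
"willow": Rejected (2 vowels). "violet": Accepted (3 vowels). "loom": Rejected (2 vowels). "hammer": Rejected (2 vowels). "brook": Rejected (2 vowels).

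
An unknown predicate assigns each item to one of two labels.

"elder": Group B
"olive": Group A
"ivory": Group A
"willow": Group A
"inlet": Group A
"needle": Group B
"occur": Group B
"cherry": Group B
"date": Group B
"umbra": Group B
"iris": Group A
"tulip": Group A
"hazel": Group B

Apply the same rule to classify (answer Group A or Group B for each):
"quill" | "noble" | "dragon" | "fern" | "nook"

'Group A' ⟺ contains 'i'.
"quill": has 'i', matches → Group A.
"noble": no 'i', doesn't qualify → Group B.
"dragon": no 'i', doesn't qualify → Group B.
"fern": no 'i', doesn't qualify → Group B.
"nook": no 'i', doesn't qualify → Group B.

Group A, Group B, Group B, Group B, Group B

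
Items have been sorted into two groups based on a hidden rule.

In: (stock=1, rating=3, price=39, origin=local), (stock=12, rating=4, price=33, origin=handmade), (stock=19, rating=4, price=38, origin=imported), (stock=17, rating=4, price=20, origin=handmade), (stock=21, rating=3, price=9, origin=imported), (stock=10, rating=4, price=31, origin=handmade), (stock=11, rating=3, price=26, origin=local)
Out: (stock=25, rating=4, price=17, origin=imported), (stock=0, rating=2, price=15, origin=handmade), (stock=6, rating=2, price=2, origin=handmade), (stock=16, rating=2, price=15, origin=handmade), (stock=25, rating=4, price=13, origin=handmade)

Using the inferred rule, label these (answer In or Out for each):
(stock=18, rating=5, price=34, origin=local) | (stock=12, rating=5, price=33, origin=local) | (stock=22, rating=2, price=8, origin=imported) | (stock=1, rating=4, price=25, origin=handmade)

Rule: stock ≤ 21 AND rating ≥ 3. This holds for each 'In' example and fails for each 'Out' one.

In, In, Out, In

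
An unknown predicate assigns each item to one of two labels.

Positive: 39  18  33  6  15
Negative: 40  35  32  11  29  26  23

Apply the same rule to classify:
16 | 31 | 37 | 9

A rule that fits every label: multiple of 3 — true of each 'Positive' example, false of each 'Negative' one.
16: Negative (16 = 3·5 + 1).
31: Negative (31 = 3·10 + 1).
37: Negative (37 = 3·12 + 1).
9: Positive (9 = 3·3).

Negative, Negative, Negative, Positive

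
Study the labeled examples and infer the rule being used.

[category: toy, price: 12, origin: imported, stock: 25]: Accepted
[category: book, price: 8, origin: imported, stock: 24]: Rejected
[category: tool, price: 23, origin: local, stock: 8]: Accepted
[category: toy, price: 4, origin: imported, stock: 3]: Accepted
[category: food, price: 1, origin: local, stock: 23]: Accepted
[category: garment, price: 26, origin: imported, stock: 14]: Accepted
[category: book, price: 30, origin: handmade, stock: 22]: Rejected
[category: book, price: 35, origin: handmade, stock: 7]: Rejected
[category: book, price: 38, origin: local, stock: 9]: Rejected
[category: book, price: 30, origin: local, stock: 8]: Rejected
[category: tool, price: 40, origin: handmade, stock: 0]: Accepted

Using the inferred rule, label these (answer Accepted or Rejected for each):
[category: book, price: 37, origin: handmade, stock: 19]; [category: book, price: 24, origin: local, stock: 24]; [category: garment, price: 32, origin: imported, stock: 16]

Rejected, Rejected, Accepted

Looking at the examples, the only property every 'Accepted' case has and every 'Rejected' case lacks is: category is not book.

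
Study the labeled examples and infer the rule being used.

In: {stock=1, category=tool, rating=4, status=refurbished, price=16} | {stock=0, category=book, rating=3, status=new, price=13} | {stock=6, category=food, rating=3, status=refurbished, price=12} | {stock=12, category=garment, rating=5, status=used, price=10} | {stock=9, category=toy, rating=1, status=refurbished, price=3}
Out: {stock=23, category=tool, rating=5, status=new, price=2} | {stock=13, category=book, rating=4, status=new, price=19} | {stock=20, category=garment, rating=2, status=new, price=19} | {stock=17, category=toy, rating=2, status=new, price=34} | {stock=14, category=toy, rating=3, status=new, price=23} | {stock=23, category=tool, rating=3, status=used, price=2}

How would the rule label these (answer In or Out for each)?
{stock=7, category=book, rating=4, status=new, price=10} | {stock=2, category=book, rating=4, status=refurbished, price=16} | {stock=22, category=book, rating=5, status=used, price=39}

In, In, Out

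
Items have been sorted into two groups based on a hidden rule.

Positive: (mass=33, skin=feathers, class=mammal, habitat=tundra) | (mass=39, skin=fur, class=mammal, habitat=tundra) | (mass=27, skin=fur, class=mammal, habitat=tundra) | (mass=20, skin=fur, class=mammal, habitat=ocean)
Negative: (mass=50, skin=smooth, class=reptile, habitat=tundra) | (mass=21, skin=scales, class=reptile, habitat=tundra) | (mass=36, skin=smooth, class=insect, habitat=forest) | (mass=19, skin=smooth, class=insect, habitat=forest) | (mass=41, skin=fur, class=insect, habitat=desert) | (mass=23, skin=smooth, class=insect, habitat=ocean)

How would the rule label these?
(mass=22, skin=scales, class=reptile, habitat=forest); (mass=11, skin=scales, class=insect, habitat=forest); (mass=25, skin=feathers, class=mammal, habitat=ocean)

Comparing the two groups points to one rule — class is mammal.

Negative, Negative, Positive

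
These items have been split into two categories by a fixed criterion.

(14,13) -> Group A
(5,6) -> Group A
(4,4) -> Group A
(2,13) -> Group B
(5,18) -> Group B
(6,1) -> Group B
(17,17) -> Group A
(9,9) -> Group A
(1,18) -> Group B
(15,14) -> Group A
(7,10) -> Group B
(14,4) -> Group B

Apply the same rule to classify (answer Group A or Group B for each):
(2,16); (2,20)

The pattern is that an item is 'Group A' exactly when: |first − second| ≤ 1.
(2,16): |2−16| = 14, does not pass → Group B. (2,20): |2−20| = 18, does not pass → Group B.

Group B, Group B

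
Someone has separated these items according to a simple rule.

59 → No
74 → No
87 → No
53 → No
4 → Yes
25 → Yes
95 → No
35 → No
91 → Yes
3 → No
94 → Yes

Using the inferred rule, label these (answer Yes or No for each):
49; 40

Yes, Yes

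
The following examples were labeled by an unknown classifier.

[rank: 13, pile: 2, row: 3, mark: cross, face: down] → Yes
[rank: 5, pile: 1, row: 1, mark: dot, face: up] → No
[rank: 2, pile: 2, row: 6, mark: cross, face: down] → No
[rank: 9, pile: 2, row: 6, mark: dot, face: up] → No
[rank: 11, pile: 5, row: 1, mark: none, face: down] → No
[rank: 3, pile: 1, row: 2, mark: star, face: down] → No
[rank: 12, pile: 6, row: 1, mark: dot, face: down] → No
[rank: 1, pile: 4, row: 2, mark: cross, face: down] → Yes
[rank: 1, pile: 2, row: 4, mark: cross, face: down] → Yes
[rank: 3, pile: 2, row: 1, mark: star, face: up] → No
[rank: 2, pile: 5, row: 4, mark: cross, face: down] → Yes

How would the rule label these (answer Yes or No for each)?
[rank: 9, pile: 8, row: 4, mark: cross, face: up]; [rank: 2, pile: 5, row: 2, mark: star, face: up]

One predicate separates the groups cleanly: mark is cross AND row ≤ 4.
Yes: [rank: 9, pile: 8, row: 4, mark: cross, face: up], since mark is cross, row = 4.
No: [rank: 2, pile: 5, row: 2, mark: star, face: up], since mark is star, row = 2.

Yes, No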